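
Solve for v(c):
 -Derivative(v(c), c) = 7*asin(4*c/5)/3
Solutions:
 v(c) = C1 - 7*c*asin(4*c/5)/3 - 7*sqrt(25 - 16*c^2)/12


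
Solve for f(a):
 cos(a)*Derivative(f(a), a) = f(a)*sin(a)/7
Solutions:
 f(a) = C1/cos(a)^(1/7)


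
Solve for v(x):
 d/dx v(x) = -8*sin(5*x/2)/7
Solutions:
 v(x) = C1 + 16*cos(5*x/2)/35


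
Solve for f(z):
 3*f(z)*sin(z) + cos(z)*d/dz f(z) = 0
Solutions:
 f(z) = C1*cos(z)^3


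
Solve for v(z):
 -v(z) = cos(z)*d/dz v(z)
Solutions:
 v(z) = C1*sqrt(sin(z) - 1)/sqrt(sin(z) + 1)


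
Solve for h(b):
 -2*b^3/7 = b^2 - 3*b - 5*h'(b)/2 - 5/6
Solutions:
 h(b) = C1 + b^4/35 + 2*b^3/15 - 3*b^2/5 - b/3


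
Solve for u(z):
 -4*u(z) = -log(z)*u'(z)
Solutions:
 u(z) = C1*exp(4*li(z))


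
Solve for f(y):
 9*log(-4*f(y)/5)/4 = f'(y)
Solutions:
 -4*Integral(1/(log(-_y) - log(5) + 2*log(2)), (_y, f(y)))/9 = C1 - y


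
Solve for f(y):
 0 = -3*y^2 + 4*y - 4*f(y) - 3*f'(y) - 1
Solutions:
 f(y) = C1*exp(-4*y/3) - 3*y^2/4 + 17*y/8 - 59/32


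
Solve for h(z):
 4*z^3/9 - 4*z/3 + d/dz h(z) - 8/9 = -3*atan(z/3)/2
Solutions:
 h(z) = C1 - z^4/9 + 2*z^2/3 - 3*z*atan(z/3)/2 + 8*z/9 + 9*log(z^2 + 9)/4


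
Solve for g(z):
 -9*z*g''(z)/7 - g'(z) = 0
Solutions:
 g(z) = C1 + C2*z^(2/9)


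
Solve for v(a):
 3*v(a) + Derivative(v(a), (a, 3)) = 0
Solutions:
 v(a) = C3*exp(-3^(1/3)*a) + (C1*sin(3^(5/6)*a/2) + C2*cos(3^(5/6)*a/2))*exp(3^(1/3)*a/2)


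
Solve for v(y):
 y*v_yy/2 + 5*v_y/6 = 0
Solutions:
 v(y) = C1 + C2/y^(2/3)


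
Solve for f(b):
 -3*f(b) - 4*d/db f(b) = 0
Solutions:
 f(b) = C1*exp(-3*b/4)


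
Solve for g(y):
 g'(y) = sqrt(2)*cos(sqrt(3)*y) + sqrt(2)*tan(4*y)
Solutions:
 g(y) = C1 - sqrt(2)*log(cos(4*y))/4 + sqrt(6)*sin(sqrt(3)*y)/3


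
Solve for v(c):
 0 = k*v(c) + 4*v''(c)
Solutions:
 v(c) = C1*exp(-c*sqrt(-k)/2) + C2*exp(c*sqrt(-k)/2)


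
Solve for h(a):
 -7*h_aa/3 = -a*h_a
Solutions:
 h(a) = C1 + C2*erfi(sqrt(42)*a/14)


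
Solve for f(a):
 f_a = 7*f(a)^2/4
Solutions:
 f(a) = -4/(C1 + 7*a)


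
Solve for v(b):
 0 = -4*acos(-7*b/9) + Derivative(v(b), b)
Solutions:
 v(b) = C1 + 4*b*acos(-7*b/9) + 4*sqrt(81 - 49*b^2)/7


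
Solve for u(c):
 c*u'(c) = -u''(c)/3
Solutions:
 u(c) = C1 + C2*erf(sqrt(6)*c/2)


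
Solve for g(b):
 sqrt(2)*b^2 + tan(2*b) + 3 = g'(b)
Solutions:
 g(b) = C1 + sqrt(2)*b^3/3 + 3*b - log(cos(2*b))/2


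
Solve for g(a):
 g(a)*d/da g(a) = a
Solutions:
 g(a) = -sqrt(C1 + a^2)
 g(a) = sqrt(C1 + a^2)


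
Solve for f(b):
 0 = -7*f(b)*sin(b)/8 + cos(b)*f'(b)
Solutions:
 f(b) = C1/cos(b)^(7/8)


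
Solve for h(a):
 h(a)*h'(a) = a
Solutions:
 h(a) = -sqrt(C1 + a^2)
 h(a) = sqrt(C1 + a^2)


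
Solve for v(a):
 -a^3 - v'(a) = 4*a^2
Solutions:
 v(a) = C1 - a^4/4 - 4*a^3/3


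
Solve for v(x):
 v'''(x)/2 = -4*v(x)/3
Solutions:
 v(x) = C3*exp(-2*3^(2/3)*x/3) + (C1*sin(3^(1/6)*x) + C2*cos(3^(1/6)*x))*exp(3^(2/3)*x/3)


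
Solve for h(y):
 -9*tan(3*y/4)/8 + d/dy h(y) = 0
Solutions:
 h(y) = C1 - 3*log(cos(3*y/4))/2


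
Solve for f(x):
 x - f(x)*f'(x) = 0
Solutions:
 f(x) = -sqrt(C1 + x^2)
 f(x) = sqrt(C1 + x^2)


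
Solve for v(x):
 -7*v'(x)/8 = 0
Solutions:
 v(x) = C1


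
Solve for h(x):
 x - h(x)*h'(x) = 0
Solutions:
 h(x) = -sqrt(C1 + x^2)
 h(x) = sqrt(C1 + x^2)


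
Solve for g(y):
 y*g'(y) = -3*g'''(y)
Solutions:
 g(y) = C1 + Integral(C2*airyai(-3^(2/3)*y/3) + C3*airybi(-3^(2/3)*y/3), y)


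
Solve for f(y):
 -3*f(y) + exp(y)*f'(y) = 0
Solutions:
 f(y) = C1*exp(-3*exp(-y))


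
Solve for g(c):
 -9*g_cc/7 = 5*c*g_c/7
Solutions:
 g(c) = C1 + C2*erf(sqrt(10)*c/6)


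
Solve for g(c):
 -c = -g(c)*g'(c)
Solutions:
 g(c) = -sqrt(C1 + c^2)
 g(c) = sqrt(C1 + c^2)


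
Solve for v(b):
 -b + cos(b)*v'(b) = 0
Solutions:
 v(b) = C1 + Integral(b/cos(b), b)


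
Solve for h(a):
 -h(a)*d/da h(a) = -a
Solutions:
 h(a) = -sqrt(C1 + a^2)
 h(a) = sqrt(C1 + a^2)


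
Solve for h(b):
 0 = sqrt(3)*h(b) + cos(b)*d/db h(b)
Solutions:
 h(b) = C1*(sin(b) - 1)^(sqrt(3)/2)/(sin(b) + 1)^(sqrt(3)/2)


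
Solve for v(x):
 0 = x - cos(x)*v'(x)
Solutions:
 v(x) = C1 + Integral(x/cos(x), x)


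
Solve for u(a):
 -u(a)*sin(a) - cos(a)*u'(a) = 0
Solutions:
 u(a) = C1*cos(a)


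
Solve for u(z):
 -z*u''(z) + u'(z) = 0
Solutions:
 u(z) = C1 + C2*z^2


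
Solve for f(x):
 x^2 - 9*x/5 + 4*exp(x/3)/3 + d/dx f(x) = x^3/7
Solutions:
 f(x) = C1 + x^4/28 - x^3/3 + 9*x^2/10 - 4*exp(x/3)


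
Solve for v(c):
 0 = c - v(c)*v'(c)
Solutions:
 v(c) = -sqrt(C1 + c^2)
 v(c) = sqrt(C1 + c^2)


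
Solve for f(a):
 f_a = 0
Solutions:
 f(a) = C1


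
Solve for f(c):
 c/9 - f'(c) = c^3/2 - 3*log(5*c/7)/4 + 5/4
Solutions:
 f(c) = C1 - c^4/8 + c^2/18 + 3*c*log(c)/4 - 2*c - 3*c*log(7)/4 + 3*c*log(5)/4


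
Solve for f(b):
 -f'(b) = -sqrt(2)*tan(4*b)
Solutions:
 f(b) = C1 - sqrt(2)*log(cos(4*b))/4


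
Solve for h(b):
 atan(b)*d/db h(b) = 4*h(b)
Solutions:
 h(b) = C1*exp(4*Integral(1/atan(b), b))


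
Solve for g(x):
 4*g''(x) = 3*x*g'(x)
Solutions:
 g(x) = C1 + C2*erfi(sqrt(6)*x/4)


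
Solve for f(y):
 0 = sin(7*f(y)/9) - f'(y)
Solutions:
 -y + 9*log(cos(7*f(y)/9) - 1)/14 - 9*log(cos(7*f(y)/9) + 1)/14 = C1


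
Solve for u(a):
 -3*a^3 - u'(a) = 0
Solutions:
 u(a) = C1 - 3*a^4/4


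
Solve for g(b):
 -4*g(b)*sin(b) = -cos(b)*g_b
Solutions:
 g(b) = C1/cos(b)^4


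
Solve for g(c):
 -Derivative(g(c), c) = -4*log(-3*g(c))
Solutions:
 -Integral(1/(log(-_y) + log(3)), (_y, g(c)))/4 = C1 - c


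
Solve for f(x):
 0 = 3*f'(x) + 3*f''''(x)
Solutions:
 f(x) = C1 + C4*exp(-x) + (C2*sin(sqrt(3)*x/2) + C3*cos(sqrt(3)*x/2))*exp(x/2)


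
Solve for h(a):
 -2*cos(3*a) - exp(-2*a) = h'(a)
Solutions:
 h(a) = C1 - 2*sin(3*a)/3 + exp(-2*a)/2


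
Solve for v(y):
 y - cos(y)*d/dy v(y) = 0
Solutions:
 v(y) = C1 + Integral(y/cos(y), y)


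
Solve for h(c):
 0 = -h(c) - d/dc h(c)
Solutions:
 h(c) = C1*exp(-c)


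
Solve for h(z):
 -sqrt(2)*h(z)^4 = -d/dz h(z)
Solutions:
 h(z) = (-1/(C1 + 3*sqrt(2)*z))^(1/3)
 h(z) = (-1/(C1 + sqrt(2)*z))^(1/3)*(-3^(2/3) - 3*3^(1/6)*I)/6
 h(z) = (-1/(C1 + sqrt(2)*z))^(1/3)*(-3^(2/3) + 3*3^(1/6)*I)/6


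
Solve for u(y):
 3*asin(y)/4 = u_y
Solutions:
 u(y) = C1 + 3*y*asin(y)/4 + 3*sqrt(1 - y^2)/4


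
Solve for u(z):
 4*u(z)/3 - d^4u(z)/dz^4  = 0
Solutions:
 u(z) = C1*exp(-sqrt(2)*3^(3/4)*z/3) + C2*exp(sqrt(2)*3^(3/4)*z/3) + C3*sin(sqrt(2)*3^(3/4)*z/3) + C4*cos(sqrt(2)*3^(3/4)*z/3)


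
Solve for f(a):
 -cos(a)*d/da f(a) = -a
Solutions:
 f(a) = C1 + Integral(a/cos(a), a)


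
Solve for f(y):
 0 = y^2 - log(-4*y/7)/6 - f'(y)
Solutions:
 f(y) = C1 + y^3/3 - y*log(-y)/6 + y*(-2*log(2) + 1 + log(7))/6


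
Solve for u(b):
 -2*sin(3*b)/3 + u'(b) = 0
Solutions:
 u(b) = C1 - 2*cos(3*b)/9


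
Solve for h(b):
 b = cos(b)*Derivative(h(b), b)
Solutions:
 h(b) = C1 + Integral(b/cos(b), b)


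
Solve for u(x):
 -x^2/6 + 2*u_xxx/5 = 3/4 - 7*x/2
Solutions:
 u(x) = C1 + C2*x + C3*x^2 + x^5/144 - 35*x^4/96 + 5*x^3/16


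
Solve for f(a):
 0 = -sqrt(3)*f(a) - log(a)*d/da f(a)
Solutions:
 f(a) = C1*exp(-sqrt(3)*li(a))


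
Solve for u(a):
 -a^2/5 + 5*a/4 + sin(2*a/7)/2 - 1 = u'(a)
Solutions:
 u(a) = C1 - a^3/15 + 5*a^2/8 - a - 7*cos(2*a/7)/4


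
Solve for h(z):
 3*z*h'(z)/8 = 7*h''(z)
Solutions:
 h(z) = C1 + C2*erfi(sqrt(21)*z/28)


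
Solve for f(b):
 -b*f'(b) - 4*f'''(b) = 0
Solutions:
 f(b) = C1 + Integral(C2*airyai(-2^(1/3)*b/2) + C3*airybi(-2^(1/3)*b/2), b)


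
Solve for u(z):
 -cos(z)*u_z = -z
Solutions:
 u(z) = C1 + Integral(z/cos(z), z)


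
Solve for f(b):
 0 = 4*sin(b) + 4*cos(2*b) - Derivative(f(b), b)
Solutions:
 f(b) = C1 + 2*sin(2*b) - 4*cos(b)


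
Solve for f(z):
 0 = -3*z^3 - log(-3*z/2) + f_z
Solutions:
 f(z) = C1 + 3*z^4/4 + z*log(-z) + z*(-1 - log(2) + log(3))


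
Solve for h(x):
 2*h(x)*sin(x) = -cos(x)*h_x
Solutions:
 h(x) = C1*cos(x)^2


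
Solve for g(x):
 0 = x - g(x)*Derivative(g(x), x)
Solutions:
 g(x) = -sqrt(C1 + x^2)
 g(x) = sqrt(C1 + x^2)


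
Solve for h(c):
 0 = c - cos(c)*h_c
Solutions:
 h(c) = C1 + Integral(c/cos(c), c)


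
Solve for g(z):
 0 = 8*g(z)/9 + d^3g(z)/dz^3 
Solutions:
 g(z) = C3*exp(-2*3^(1/3)*z/3) + (C1*sin(3^(5/6)*z/3) + C2*cos(3^(5/6)*z/3))*exp(3^(1/3)*z/3)


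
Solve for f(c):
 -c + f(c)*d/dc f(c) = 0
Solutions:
 f(c) = -sqrt(C1 + c^2)
 f(c) = sqrt(C1 + c^2)


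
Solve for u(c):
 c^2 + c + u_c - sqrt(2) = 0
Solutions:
 u(c) = C1 - c^3/3 - c^2/2 + sqrt(2)*c


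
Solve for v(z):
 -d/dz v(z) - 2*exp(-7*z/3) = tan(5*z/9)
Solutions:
 v(z) = C1 - 9*log(tan(5*z/9)^2 + 1)/10 + 6*exp(-7*z/3)/7


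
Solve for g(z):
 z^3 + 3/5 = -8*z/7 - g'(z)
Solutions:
 g(z) = C1 - z^4/4 - 4*z^2/7 - 3*z/5


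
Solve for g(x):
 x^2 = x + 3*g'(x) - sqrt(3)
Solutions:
 g(x) = C1 + x^3/9 - x^2/6 + sqrt(3)*x/3


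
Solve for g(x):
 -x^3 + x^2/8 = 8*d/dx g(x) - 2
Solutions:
 g(x) = C1 - x^4/32 + x^3/192 + x/4


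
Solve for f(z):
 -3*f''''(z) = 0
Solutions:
 f(z) = C1 + C2*z + C3*z^2 + C4*z^3


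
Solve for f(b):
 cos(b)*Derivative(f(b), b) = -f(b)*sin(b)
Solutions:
 f(b) = C1*cos(b)


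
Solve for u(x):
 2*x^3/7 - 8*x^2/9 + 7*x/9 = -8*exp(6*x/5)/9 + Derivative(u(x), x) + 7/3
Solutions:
 u(x) = C1 + x^4/14 - 8*x^3/27 + 7*x^2/18 - 7*x/3 + 20*exp(6*x/5)/27


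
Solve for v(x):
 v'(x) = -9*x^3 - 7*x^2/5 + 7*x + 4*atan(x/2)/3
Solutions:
 v(x) = C1 - 9*x^4/4 - 7*x^3/15 + 7*x^2/2 + 4*x*atan(x/2)/3 - 4*log(x^2 + 4)/3


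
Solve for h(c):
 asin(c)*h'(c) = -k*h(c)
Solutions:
 h(c) = C1*exp(-k*Integral(1/asin(c), c))


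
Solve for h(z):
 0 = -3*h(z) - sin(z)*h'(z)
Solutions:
 h(z) = C1*(cos(z) + 1)^(3/2)/(cos(z) - 1)^(3/2)


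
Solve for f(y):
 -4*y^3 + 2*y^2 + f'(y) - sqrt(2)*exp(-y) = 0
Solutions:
 f(y) = C1 + y^4 - 2*y^3/3 - sqrt(2)*exp(-y)


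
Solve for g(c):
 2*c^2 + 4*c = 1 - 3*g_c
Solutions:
 g(c) = C1 - 2*c^3/9 - 2*c^2/3 + c/3


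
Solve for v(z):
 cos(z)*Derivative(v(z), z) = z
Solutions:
 v(z) = C1 + Integral(z/cos(z), z)


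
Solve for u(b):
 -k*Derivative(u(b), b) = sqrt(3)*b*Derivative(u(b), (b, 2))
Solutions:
 u(b) = C1 + b^(-sqrt(3)*re(k)/3 + 1)*(C2*sin(sqrt(3)*log(b)*Abs(im(k))/3) + C3*cos(sqrt(3)*log(b)*im(k)/3))


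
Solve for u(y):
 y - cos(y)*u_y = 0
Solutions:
 u(y) = C1 + Integral(y/cos(y), y)


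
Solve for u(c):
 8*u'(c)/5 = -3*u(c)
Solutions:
 u(c) = C1*exp(-15*c/8)


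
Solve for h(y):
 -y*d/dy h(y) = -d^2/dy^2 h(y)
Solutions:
 h(y) = C1 + C2*erfi(sqrt(2)*y/2)


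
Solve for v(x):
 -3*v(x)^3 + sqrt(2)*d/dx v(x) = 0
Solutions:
 v(x) = -sqrt(-1/(C1 + 3*sqrt(2)*x))
 v(x) = sqrt(-1/(C1 + 3*sqrt(2)*x))


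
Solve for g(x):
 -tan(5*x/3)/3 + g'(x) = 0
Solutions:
 g(x) = C1 - log(cos(5*x/3))/5


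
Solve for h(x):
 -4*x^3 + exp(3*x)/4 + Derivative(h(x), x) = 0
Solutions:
 h(x) = C1 + x^4 - exp(3*x)/12


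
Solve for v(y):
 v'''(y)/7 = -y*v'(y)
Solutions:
 v(y) = C1 + Integral(C2*airyai(-7^(1/3)*y) + C3*airybi(-7^(1/3)*y), y)


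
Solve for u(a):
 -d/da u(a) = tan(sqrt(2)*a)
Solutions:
 u(a) = C1 + sqrt(2)*log(cos(sqrt(2)*a))/2


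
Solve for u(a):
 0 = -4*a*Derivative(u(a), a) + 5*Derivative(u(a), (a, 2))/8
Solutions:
 u(a) = C1 + C2*erfi(4*sqrt(5)*a/5)


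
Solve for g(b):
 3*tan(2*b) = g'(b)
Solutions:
 g(b) = C1 - 3*log(cos(2*b))/2


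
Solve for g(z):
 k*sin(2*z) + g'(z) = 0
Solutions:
 g(z) = C1 + k*cos(2*z)/2


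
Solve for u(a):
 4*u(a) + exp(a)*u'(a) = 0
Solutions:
 u(a) = C1*exp(4*exp(-a))


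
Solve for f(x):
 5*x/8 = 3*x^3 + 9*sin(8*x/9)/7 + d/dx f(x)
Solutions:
 f(x) = C1 - 3*x^4/4 + 5*x^2/16 + 81*cos(8*x/9)/56


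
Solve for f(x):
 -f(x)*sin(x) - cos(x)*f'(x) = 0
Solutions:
 f(x) = C1*cos(x)


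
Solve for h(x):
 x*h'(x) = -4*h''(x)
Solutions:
 h(x) = C1 + C2*erf(sqrt(2)*x/4)


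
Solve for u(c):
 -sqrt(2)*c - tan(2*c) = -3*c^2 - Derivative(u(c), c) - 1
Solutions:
 u(c) = C1 - c^3 + sqrt(2)*c^2/2 - c - log(cos(2*c))/2


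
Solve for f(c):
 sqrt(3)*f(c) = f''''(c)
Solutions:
 f(c) = C1*exp(-3^(1/8)*c) + C2*exp(3^(1/8)*c) + C3*sin(3^(1/8)*c) + C4*cos(3^(1/8)*c)


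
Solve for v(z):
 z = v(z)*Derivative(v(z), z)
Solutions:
 v(z) = -sqrt(C1 + z^2)
 v(z) = sqrt(C1 + z^2)


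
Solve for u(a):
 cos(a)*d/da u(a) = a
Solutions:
 u(a) = C1 + Integral(a/cos(a), a)


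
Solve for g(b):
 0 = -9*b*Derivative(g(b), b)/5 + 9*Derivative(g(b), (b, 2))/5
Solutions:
 g(b) = C1 + C2*erfi(sqrt(2)*b/2)


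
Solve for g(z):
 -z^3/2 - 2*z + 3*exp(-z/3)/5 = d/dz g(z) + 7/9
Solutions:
 g(z) = C1 - z^4/8 - z^2 - 7*z/9 - 9*exp(-z/3)/5


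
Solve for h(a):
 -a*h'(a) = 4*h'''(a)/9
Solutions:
 h(a) = C1 + Integral(C2*airyai(-2^(1/3)*3^(2/3)*a/2) + C3*airybi(-2^(1/3)*3^(2/3)*a/2), a)


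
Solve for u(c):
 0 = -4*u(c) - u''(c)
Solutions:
 u(c) = C1*sin(2*c) + C2*cos(2*c)


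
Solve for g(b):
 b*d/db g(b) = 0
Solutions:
 g(b) = C1


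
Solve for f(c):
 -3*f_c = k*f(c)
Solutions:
 f(c) = C1*exp(-c*k/3)


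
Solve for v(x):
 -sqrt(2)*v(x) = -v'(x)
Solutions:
 v(x) = C1*exp(sqrt(2)*x)


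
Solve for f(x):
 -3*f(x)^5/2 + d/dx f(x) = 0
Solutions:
 f(x) = -(-1/(C1 + 6*x))^(1/4)
 f(x) = (-1/(C1 + 6*x))^(1/4)
 f(x) = -I*(-1/(C1 + 6*x))^(1/4)
 f(x) = I*(-1/(C1 + 6*x))^(1/4)


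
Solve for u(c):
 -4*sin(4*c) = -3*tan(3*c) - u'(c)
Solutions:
 u(c) = C1 + log(cos(3*c)) - cos(4*c)


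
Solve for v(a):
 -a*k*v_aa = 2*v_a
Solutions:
 v(a) = C1 + a^(((re(k) - 2)*re(k) + im(k)^2)/(re(k)^2 + im(k)^2))*(C2*sin(2*log(a)*Abs(im(k))/(re(k)^2 + im(k)^2)) + C3*cos(2*log(a)*im(k)/(re(k)^2 + im(k)^2)))


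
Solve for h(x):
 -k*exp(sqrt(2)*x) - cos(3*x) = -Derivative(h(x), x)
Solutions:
 h(x) = C1 + sqrt(2)*k*exp(sqrt(2)*x)/2 + sin(3*x)/3


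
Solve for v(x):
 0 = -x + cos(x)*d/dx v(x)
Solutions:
 v(x) = C1 + Integral(x/cos(x), x)


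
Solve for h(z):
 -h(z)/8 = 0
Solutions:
 h(z) = 0


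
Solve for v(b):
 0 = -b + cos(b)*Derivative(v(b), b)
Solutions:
 v(b) = C1 + Integral(b/cos(b), b)


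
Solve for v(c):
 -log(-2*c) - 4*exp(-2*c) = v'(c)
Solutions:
 v(c) = C1 - c*log(-c) + c*(1 - log(2)) + 2*exp(-2*c)


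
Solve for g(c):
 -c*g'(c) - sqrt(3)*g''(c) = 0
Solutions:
 g(c) = C1 + C2*erf(sqrt(2)*3^(3/4)*c/6)


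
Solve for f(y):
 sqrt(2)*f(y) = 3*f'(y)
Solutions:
 f(y) = C1*exp(sqrt(2)*y/3)


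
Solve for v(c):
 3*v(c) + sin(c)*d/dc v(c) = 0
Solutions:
 v(c) = C1*(cos(c) + 1)^(3/2)/(cos(c) - 1)^(3/2)


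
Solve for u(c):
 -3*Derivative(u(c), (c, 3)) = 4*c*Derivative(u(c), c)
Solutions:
 u(c) = C1 + Integral(C2*airyai(-6^(2/3)*c/3) + C3*airybi(-6^(2/3)*c/3), c)


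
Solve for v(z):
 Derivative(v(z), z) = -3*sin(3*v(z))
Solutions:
 v(z) = -acos((-C1 - exp(18*z))/(C1 - exp(18*z)))/3 + 2*pi/3
 v(z) = acos((-C1 - exp(18*z))/(C1 - exp(18*z)))/3


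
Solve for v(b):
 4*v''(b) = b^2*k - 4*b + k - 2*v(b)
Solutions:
 v(b) = C1*sin(sqrt(2)*b/2) + C2*cos(sqrt(2)*b/2) + b^2*k/2 - 2*b - 3*k/2


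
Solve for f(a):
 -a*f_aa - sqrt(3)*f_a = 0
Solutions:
 f(a) = C1 + C2*a^(1 - sqrt(3))


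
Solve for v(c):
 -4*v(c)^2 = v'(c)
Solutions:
 v(c) = 1/(C1 + 4*c)


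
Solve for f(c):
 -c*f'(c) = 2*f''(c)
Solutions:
 f(c) = C1 + C2*erf(c/2)


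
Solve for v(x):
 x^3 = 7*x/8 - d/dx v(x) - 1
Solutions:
 v(x) = C1 - x^4/4 + 7*x^2/16 - x


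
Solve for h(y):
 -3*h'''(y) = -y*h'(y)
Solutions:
 h(y) = C1 + Integral(C2*airyai(3^(2/3)*y/3) + C3*airybi(3^(2/3)*y/3), y)


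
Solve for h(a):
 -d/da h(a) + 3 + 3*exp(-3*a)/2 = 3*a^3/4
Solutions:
 h(a) = C1 - 3*a^4/16 + 3*a - exp(-3*a)/2


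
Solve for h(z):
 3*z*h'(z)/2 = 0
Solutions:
 h(z) = C1


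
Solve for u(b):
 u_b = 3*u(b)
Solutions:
 u(b) = C1*exp(3*b)


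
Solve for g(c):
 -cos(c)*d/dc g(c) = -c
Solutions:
 g(c) = C1 + Integral(c/cos(c), c)


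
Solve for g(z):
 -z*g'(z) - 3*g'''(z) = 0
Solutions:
 g(z) = C1 + Integral(C2*airyai(-3^(2/3)*z/3) + C3*airybi(-3^(2/3)*z/3), z)


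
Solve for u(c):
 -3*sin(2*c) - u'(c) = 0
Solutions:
 u(c) = C1 + 3*cos(2*c)/2


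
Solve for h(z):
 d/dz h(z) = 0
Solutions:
 h(z) = C1


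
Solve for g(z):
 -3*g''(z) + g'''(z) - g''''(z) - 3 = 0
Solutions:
 g(z) = C1 + C2*z - z^2/2 + (C3*sin(sqrt(11)*z/2) + C4*cos(sqrt(11)*z/2))*exp(z/2)


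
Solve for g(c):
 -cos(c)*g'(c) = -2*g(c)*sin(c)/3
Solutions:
 g(c) = C1/cos(c)^(2/3)


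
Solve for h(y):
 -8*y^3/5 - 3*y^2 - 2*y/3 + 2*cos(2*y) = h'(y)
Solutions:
 h(y) = C1 - 2*y^4/5 - y^3 - y^2/3 + sin(2*y)


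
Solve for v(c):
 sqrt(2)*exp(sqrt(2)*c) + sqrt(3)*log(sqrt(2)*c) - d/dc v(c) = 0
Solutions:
 v(c) = C1 + sqrt(3)*c*log(c) + sqrt(3)*c*(-1 + log(2)/2) + exp(sqrt(2)*c)


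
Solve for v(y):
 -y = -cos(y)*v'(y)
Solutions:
 v(y) = C1 + Integral(y/cos(y), y)


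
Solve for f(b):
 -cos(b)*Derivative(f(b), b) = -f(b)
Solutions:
 f(b) = C1*sqrt(sin(b) + 1)/sqrt(sin(b) - 1)


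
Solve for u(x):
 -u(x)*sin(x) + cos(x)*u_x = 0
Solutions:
 u(x) = C1/cos(x)


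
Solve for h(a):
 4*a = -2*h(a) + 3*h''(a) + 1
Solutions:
 h(a) = C1*exp(-sqrt(6)*a/3) + C2*exp(sqrt(6)*a/3) - 2*a + 1/2


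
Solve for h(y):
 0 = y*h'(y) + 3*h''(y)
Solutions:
 h(y) = C1 + C2*erf(sqrt(6)*y/6)


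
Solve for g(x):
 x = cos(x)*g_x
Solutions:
 g(x) = C1 + Integral(x/cos(x), x)


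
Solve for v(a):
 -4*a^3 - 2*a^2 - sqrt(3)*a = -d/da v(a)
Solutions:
 v(a) = C1 + a^4 + 2*a^3/3 + sqrt(3)*a^2/2


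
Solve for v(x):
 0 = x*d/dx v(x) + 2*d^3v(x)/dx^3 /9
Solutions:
 v(x) = C1 + Integral(C2*airyai(-6^(2/3)*x/2) + C3*airybi(-6^(2/3)*x/2), x)


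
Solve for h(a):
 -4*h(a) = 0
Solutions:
 h(a) = 0


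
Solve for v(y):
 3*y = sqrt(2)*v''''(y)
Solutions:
 v(y) = C1 + C2*y + C3*y^2 + C4*y^3 + sqrt(2)*y^5/80


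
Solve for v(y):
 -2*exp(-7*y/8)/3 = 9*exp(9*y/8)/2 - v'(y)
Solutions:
 v(y) = C1 + 4*exp(9*y/8) - 16*exp(-7*y/8)/21


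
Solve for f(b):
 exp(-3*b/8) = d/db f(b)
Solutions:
 f(b) = C1 - 8*exp(-3*b/8)/3


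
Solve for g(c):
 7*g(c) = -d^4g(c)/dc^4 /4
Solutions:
 g(c) = (C1*sin(7^(1/4)*c) + C2*cos(7^(1/4)*c))*exp(-7^(1/4)*c) + (C3*sin(7^(1/4)*c) + C4*cos(7^(1/4)*c))*exp(7^(1/4)*c)


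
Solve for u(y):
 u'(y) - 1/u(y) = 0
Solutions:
 u(y) = -sqrt(C1 + 2*y)
 u(y) = sqrt(C1 + 2*y)


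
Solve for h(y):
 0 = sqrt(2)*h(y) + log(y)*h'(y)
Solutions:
 h(y) = C1*exp(-sqrt(2)*li(y))


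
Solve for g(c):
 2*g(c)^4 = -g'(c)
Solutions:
 g(c) = (-3^(2/3) - 3*3^(1/6)*I)*(1/(C1 + 2*c))^(1/3)/6
 g(c) = (-3^(2/3) + 3*3^(1/6)*I)*(1/(C1 + 2*c))^(1/3)/6
 g(c) = (1/(C1 + 6*c))^(1/3)


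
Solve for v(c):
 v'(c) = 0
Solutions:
 v(c) = C1


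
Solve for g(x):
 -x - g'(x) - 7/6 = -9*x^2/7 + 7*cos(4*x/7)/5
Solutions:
 g(x) = C1 + 3*x^3/7 - x^2/2 - 7*x/6 - 49*sin(4*x/7)/20


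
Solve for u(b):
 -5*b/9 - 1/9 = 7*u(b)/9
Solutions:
 u(b) = -5*b/7 - 1/7


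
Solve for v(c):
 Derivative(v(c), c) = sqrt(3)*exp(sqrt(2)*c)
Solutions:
 v(c) = C1 + sqrt(6)*exp(sqrt(2)*c)/2


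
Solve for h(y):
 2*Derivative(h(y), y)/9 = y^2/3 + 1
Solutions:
 h(y) = C1 + y^3/2 + 9*y/2


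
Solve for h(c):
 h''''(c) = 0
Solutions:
 h(c) = C1 + C2*c + C3*c^2 + C4*c^3


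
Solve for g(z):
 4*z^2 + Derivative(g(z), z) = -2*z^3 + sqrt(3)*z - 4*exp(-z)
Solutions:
 g(z) = C1 - z^4/2 - 4*z^3/3 + sqrt(3)*z^2/2 + 4*exp(-z)


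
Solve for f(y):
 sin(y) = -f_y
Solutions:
 f(y) = C1 + cos(y)


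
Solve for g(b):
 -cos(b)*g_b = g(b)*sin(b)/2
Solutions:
 g(b) = C1*sqrt(cos(b))


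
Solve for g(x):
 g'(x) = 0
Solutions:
 g(x) = C1


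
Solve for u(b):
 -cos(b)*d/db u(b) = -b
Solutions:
 u(b) = C1 + Integral(b/cos(b), b)


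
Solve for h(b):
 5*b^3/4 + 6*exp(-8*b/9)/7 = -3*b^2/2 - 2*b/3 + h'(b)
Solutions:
 h(b) = C1 + 5*b^4/16 + b^3/2 + b^2/3 - 27*exp(-8*b/9)/28


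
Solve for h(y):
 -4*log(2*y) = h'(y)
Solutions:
 h(y) = C1 - 4*y*log(y) - y*log(16) + 4*y


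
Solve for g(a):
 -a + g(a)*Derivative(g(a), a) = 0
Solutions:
 g(a) = -sqrt(C1 + a^2)
 g(a) = sqrt(C1 + a^2)


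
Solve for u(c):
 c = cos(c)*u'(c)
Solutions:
 u(c) = C1 + Integral(c/cos(c), c)


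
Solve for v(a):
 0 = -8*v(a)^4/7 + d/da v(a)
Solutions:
 v(a) = 7^(1/3)*(-1/(C1 + 24*a))^(1/3)
 v(a) = 7^(1/3)*(-1/(C1 + 8*a))^(1/3)*(-3^(2/3) - 3*3^(1/6)*I)/6
 v(a) = 7^(1/3)*(-1/(C1 + 8*a))^(1/3)*(-3^(2/3) + 3*3^(1/6)*I)/6


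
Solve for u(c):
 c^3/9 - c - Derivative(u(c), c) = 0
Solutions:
 u(c) = C1 + c^4/36 - c^2/2


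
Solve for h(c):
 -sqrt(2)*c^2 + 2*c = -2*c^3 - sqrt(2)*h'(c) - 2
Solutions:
 h(c) = C1 - sqrt(2)*c^4/4 + c^3/3 - sqrt(2)*c^2/2 - sqrt(2)*c


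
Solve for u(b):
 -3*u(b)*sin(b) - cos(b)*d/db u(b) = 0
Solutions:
 u(b) = C1*cos(b)^3


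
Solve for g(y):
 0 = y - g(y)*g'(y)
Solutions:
 g(y) = -sqrt(C1 + y^2)
 g(y) = sqrt(C1 + y^2)


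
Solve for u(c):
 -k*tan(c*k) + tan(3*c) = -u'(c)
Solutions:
 u(c) = C1 + k*Piecewise((-log(cos(c*k))/k, Ne(k, 0)), (0, True)) + log(cos(3*c))/3


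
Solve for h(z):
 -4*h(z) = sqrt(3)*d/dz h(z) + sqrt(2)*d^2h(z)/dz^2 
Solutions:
 h(z) = (C1*sin(sqrt(2)*z*sqrt(-3 + 16*sqrt(2))/4) + C2*cos(sqrt(2)*z*sqrt(-3 + 16*sqrt(2))/4))*exp(-sqrt(6)*z/4)


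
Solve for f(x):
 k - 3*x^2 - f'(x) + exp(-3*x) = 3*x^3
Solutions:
 f(x) = C1 + k*x - 3*x^4/4 - x^3 - exp(-3*x)/3


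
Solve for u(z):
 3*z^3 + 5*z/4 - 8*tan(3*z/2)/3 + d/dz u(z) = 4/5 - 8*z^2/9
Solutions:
 u(z) = C1 - 3*z^4/4 - 8*z^3/27 - 5*z^2/8 + 4*z/5 - 16*log(cos(3*z/2))/9


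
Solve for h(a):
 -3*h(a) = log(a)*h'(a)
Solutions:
 h(a) = C1*exp(-3*li(a))


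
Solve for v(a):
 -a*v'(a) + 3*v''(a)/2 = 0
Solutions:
 v(a) = C1 + C2*erfi(sqrt(3)*a/3)


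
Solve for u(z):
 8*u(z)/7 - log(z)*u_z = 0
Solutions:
 u(z) = C1*exp(8*li(z)/7)


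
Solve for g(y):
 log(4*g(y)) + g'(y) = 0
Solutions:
 Integral(1/(log(_y) + 2*log(2)), (_y, g(y))) = C1 - y


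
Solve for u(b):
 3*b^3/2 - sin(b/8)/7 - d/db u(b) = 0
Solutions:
 u(b) = C1 + 3*b^4/8 + 8*cos(b/8)/7


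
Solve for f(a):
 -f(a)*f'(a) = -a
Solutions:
 f(a) = -sqrt(C1 + a^2)
 f(a) = sqrt(C1 + a^2)


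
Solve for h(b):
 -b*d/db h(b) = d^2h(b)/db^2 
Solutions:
 h(b) = C1 + C2*erf(sqrt(2)*b/2)


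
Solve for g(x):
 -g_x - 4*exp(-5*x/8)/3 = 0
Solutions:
 g(x) = C1 + 32*exp(-5*x/8)/15


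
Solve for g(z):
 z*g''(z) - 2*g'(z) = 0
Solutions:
 g(z) = C1 + C2*z^3


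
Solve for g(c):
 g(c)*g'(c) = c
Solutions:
 g(c) = -sqrt(C1 + c^2)
 g(c) = sqrt(C1 + c^2)


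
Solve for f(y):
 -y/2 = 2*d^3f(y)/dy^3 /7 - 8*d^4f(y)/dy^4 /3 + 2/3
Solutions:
 f(y) = C1 + C2*y + C3*y^2 + C4*exp(3*y/28) - 7*y^4/96 - 28*y^3/9


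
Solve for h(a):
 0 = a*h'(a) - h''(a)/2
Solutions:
 h(a) = C1 + C2*erfi(a)


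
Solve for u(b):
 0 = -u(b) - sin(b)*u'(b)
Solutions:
 u(b) = C1*sqrt(cos(b) + 1)/sqrt(cos(b) - 1)


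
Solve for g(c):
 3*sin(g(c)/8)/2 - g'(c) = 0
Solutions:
 -3*c/2 + 4*log(cos(g(c)/8) - 1) - 4*log(cos(g(c)/8) + 1) = C1


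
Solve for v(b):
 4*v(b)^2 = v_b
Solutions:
 v(b) = -1/(C1 + 4*b)


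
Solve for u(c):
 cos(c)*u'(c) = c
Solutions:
 u(c) = C1 + Integral(c/cos(c), c)


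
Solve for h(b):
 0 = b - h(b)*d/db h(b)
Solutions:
 h(b) = -sqrt(C1 + b^2)
 h(b) = sqrt(C1 + b^2)


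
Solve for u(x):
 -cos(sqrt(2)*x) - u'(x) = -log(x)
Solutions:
 u(x) = C1 + x*log(x) - x - sqrt(2)*sin(sqrt(2)*x)/2


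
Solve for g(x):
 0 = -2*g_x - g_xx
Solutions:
 g(x) = C1 + C2*exp(-2*x)


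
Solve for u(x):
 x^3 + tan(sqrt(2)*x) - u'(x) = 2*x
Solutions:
 u(x) = C1 + x^4/4 - x^2 - sqrt(2)*log(cos(sqrt(2)*x))/2


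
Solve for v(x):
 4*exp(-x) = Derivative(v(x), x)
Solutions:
 v(x) = C1 - 4*exp(-x)


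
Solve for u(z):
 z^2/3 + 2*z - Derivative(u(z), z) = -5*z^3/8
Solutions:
 u(z) = C1 + 5*z^4/32 + z^3/9 + z^2


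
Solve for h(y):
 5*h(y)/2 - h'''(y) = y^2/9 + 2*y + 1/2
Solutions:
 h(y) = C3*exp(2^(2/3)*5^(1/3)*y/2) + 2*y^2/45 + 4*y/5 + (C1*sin(2^(2/3)*sqrt(3)*5^(1/3)*y/4) + C2*cos(2^(2/3)*sqrt(3)*5^(1/3)*y/4))*exp(-2^(2/3)*5^(1/3)*y/4) + 1/5


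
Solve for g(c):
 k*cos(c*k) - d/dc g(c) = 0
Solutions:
 g(c) = C1 + sin(c*k)


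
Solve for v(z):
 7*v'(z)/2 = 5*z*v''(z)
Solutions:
 v(z) = C1 + C2*z^(17/10)


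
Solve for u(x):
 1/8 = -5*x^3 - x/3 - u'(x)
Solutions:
 u(x) = C1 - 5*x^4/4 - x^2/6 - x/8


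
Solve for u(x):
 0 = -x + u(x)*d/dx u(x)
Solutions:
 u(x) = -sqrt(C1 + x^2)
 u(x) = sqrt(C1 + x^2)


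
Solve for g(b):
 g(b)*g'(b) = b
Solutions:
 g(b) = -sqrt(C1 + b^2)
 g(b) = sqrt(C1 + b^2)


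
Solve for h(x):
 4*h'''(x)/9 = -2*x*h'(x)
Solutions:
 h(x) = C1 + Integral(C2*airyai(-6^(2/3)*x/2) + C3*airybi(-6^(2/3)*x/2), x)


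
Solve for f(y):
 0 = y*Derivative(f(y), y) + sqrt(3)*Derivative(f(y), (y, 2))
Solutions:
 f(y) = C1 + C2*erf(sqrt(2)*3^(3/4)*y/6)


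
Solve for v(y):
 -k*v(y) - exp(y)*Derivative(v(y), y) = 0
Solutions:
 v(y) = C1*exp(k*exp(-y))


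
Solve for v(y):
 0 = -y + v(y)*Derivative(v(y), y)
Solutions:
 v(y) = -sqrt(C1 + y^2)
 v(y) = sqrt(C1 + y^2)


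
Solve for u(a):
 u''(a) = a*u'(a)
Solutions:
 u(a) = C1 + C2*erfi(sqrt(2)*a/2)


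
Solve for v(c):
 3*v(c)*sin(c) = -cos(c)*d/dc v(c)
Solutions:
 v(c) = C1*cos(c)^3


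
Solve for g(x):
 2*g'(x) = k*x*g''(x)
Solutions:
 g(x) = C1 + x^(((re(k) + 2)*re(k) + im(k)^2)/(re(k)^2 + im(k)^2))*(C2*sin(2*log(x)*Abs(im(k))/(re(k)^2 + im(k)^2)) + C3*cos(2*log(x)*im(k)/(re(k)^2 + im(k)^2)))


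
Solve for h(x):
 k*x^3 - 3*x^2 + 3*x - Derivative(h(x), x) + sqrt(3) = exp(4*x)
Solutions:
 h(x) = C1 + k*x^4/4 - x^3 + 3*x^2/2 + sqrt(3)*x - exp(4*x)/4


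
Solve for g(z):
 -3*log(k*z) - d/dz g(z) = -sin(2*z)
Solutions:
 g(z) = C1 - 3*z*log(k*z) + 3*z - cos(2*z)/2


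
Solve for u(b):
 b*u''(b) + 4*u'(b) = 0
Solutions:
 u(b) = C1 + C2/b^3


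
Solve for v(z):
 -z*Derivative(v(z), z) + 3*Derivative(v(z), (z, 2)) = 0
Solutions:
 v(z) = C1 + C2*erfi(sqrt(6)*z/6)


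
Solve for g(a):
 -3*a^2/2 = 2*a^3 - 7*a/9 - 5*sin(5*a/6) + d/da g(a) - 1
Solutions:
 g(a) = C1 - a^4/2 - a^3/2 + 7*a^2/18 + a - 6*cos(5*a/6)


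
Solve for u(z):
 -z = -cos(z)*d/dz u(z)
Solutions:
 u(z) = C1 + Integral(z/cos(z), z)


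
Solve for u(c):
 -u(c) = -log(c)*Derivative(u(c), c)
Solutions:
 u(c) = C1*exp(li(c))


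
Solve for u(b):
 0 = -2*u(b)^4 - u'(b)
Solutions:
 u(b) = (-3^(2/3) - 3*3^(1/6)*I)*(1/(C1 + 2*b))^(1/3)/6
 u(b) = (-3^(2/3) + 3*3^(1/6)*I)*(1/(C1 + 2*b))^(1/3)/6
 u(b) = (1/(C1 + 6*b))^(1/3)


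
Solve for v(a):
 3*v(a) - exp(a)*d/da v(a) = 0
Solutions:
 v(a) = C1*exp(-3*exp(-a))


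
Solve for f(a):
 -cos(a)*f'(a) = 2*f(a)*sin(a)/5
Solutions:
 f(a) = C1*cos(a)^(2/5)


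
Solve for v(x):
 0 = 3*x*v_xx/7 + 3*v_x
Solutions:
 v(x) = C1 + C2/x^6


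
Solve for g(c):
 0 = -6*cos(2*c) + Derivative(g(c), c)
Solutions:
 g(c) = C1 + 3*sin(2*c)


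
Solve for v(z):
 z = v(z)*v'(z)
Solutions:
 v(z) = -sqrt(C1 + z^2)
 v(z) = sqrt(C1 + z^2)


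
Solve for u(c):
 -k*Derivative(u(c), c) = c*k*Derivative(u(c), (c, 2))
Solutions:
 u(c) = C1 + C2*log(c)


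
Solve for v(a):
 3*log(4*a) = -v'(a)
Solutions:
 v(a) = C1 - 3*a*log(a) - a*log(64) + 3*a


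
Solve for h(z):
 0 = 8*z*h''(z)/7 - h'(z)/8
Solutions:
 h(z) = C1 + C2*z^(71/64)


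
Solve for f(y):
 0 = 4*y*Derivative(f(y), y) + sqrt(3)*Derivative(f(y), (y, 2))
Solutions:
 f(y) = C1 + C2*erf(sqrt(2)*3^(3/4)*y/3)


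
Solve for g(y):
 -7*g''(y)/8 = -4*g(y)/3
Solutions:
 g(y) = C1*exp(-4*sqrt(42)*y/21) + C2*exp(4*sqrt(42)*y/21)


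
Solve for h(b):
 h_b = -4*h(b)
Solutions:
 h(b) = C1*exp(-4*b)


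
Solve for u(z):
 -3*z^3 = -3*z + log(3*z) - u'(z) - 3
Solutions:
 u(z) = C1 + 3*z^4/4 - 3*z^2/2 + z*log(z) - 4*z + z*log(3)


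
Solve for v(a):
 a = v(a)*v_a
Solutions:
 v(a) = -sqrt(C1 + a^2)
 v(a) = sqrt(C1 + a^2)


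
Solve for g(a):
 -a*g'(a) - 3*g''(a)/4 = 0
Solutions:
 g(a) = C1 + C2*erf(sqrt(6)*a/3)


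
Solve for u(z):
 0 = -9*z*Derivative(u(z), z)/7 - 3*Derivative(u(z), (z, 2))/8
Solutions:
 u(z) = C1 + C2*erf(2*sqrt(21)*z/7)


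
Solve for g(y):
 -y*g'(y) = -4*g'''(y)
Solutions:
 g(y) = C1 + Integral(C2*airyai(2^(1/3)*y/2) + C3*airybi(2^(1/3)*y/2), y)


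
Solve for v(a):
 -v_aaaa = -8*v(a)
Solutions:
 v(a) = C1*exp(-2^(3/4)*a) + C2*exp(2^(3/4)*a) + C3*sin(2^(3/4)*a) + C4*cos(2^(3/4)*a)


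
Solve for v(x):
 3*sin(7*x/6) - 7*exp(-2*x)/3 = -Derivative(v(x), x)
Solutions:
 v(x) = C1 + 18*cos(7*x/6)/7 - 7*exp(-2*x)/6


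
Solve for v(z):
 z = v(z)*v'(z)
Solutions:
 v(z) = -sqrt(C1 + z^2)
 v(z) = sqrt(C1 + z^2)


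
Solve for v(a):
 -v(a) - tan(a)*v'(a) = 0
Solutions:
 v(a) = C1/sin(a)


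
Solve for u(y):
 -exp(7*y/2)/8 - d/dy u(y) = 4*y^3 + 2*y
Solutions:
 u(y) = C1 - y^4 - y^2 - exp(7*y/2)/28


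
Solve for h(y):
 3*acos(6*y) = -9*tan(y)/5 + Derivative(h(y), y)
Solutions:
 h(y) = C1 + 3*y*acos(6*y) - sqrt(1 - 36*y^2)/2 - 9*log(cos(y))/5


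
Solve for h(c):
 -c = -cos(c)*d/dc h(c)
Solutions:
 h(c) = C1 + Integral(c/cos(c), c)


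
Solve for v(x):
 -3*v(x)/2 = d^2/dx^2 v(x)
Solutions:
 v(x) = C1*sin(sqrt(6)*x/2) + C2*cos(sqrt(6)*x/2)


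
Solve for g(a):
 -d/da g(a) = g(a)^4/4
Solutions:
 g(a) = 2^(2/3)*(1/(C1 + 3*a))^(1/3)
 g(a) = (-6^(2/3) - 3*2^(2/3)*3^(1/6)*I)*(1/(C1 + a))^(1/3)/6
 g(a) = (-6^(2/3) + 3*2^(2/3)*3^(1/6)*I)*(1/(C1 + a))^(1/3)/6


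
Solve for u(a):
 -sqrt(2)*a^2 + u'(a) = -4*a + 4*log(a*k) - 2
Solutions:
 u(a) = C1 + sqrt(2)*a^3/3 - 2*a^2 + 4*a*log(a*k) - 6*a


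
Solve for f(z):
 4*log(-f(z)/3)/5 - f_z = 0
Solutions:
 -5*Integral(1/(log(-_y) - log(3)), (_y, f(z)))/4 = C1 - z


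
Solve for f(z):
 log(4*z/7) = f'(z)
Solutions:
 f(z) = C1 + z*log(z) - z + z*log(4/7)


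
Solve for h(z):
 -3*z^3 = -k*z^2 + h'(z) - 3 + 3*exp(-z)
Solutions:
 h(z) = C1 + k*z^3/3 - 3*z^4/4 + 3*z + 3*exp(-z)


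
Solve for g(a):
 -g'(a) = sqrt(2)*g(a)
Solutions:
 g(a) = C1*exp(-sqrt(2)*a)


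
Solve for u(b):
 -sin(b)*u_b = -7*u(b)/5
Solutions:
 u(b) = C1*(cos(b) - 1)^(7/10)/(cos(b) + 1)^(7/10)


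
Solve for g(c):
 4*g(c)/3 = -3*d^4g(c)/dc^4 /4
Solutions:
 g(c) = (C1*sin(sqrt(6)*c/3) + C2*cos(sqrt(6)*c/3))*exp(-sqrt(6)*c/3) + (C3*sin(sqrt(6)*c/3) + C4*cos(sqrt(6)*c/3))*exp(sqrt(6)*c/3)


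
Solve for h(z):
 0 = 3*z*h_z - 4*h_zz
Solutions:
 h(z) = C1 + C2*erfi(sqrt(6)*z/4)


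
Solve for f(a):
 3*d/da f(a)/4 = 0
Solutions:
 f(a) = C1


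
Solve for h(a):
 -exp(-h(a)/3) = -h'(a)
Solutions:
 h(a) = 3*log(C1 + a/3)


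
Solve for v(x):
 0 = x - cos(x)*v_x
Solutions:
 v(x) = C1 + Integral(x/cos(x), x)


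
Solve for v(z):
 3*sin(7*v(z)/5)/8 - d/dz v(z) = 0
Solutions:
 -3*z/8 + 5*log(cos(7*v(z)/5) - 1)/14 - 5*log(cos(7*v(z)/5) + 1)/14 = C1


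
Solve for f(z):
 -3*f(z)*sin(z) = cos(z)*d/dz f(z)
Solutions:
 f(z) = C1*cos(z)^3


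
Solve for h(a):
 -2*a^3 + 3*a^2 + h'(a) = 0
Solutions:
 h(a) = C1 + a^4/2 - a^3


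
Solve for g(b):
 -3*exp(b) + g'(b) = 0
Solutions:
 g(b) = C1 + 3*exp(b)


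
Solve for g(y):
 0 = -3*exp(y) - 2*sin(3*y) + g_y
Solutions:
 g(y) = C1 + 3*exp(y) - 2*cos(3*y)/3


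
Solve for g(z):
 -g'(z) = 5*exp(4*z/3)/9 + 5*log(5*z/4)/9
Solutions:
 g(z) = C1 - 5*z*log(z)/9 + 5*z*(-log(5) + 1 + 2*log(2))/9 - 5*exp(4*z/3)/12


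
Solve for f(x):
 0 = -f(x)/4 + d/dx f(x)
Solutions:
 f(x) = C1*exp(x/4)


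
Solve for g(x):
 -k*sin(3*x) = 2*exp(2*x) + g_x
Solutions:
 g(x) = C1 + k*cos(3*x)/3 - exp(2*x)


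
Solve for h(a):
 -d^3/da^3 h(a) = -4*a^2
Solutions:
 h(a) = C1 + C2*a + C3*a^2 + a^5/15


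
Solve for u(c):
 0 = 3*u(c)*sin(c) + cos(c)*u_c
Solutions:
 u(c) = C1*cos(c)^3


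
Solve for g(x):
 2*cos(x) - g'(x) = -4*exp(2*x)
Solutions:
 g(x) = C1 + 2*exp(2*x) + 2*sin(x)


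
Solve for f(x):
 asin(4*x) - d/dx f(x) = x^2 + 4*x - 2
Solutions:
 f(x) = C1 - x^3/3 - 2*x^2 + x*asin(4*x) + 2*x + sqrt(1 - 16*x^2)/4


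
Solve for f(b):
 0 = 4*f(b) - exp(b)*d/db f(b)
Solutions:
 f(b) = C1*exp(-4*exp(-b))


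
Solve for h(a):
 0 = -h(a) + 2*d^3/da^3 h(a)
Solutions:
 h(a) = C3*exp(2^(2/3)*a/2) + (C1*sin(2^(2/3)*sqrt(3)*a/4) + C2*cos(2^(2/3)*sqrt(3)*a/4))*exp(-2^(2/3)*a/4)


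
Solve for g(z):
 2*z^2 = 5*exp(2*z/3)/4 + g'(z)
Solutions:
 g(z) = C1 + 2*z^3/3 - 15*exp(2*z/3)/8


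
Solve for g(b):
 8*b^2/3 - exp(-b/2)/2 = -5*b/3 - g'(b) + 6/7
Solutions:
 g(b) = C1 - 8*b^3/9 - 5*b^2/6 + 6*b/7 - 1/sqrt(exp(b))


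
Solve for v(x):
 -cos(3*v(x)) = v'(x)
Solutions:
 v(x) = -asin((C1 + exp(6*x))/(C1 - exp(6*x)))/3 + pi/3
 v(x) = asin((C1 + exp(6*x))/(C1 - exp(6*x)))/3


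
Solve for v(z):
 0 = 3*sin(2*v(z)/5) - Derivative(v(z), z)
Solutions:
 -3*z + 5*log(cos(2*v(z)/5) - 1)/4 - 5*log(cos(2*v(z)/5) + 1)/4 = C1


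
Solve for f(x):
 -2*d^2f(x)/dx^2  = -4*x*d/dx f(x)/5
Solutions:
 f(x) = C1 + C2*erfi(sqrt(5)*x/5)


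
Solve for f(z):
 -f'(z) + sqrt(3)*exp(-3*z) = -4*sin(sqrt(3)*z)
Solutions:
 f(z) = C1 - 4*sqrt(3)*cos(sqrt(3)*z)/3 - sqrt(3)*exp(-3*z)/3


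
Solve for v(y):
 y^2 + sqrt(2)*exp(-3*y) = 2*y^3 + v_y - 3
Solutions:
 v(y) = C1 - y^4/2 + y^3/3 + 3*y - sqrt(2)*exp(-3*y)/3


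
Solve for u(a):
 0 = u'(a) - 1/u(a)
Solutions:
 u(a) = -sqrt(C1 + 2*a)
 u(a) = sqrt(C1 + 2*a)


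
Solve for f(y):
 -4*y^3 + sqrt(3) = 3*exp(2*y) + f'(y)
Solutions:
 f(y) = C1 - y^4 + sqrt(3)*y - 3*exp(2*y)/2


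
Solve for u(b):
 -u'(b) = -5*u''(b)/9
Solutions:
 u(b) = C1 + C2*exp(9*b/5)


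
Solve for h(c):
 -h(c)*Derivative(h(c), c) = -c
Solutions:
 h(c) = -sqrt(C1 + c^2)
 h(c) = sqrt(C1 + c^2)


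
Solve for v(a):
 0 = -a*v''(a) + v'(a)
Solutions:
 v(a) = C1 + C2*a^2


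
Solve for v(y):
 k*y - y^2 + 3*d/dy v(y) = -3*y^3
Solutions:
 v(y) = C1 - k*y^2/6 - y^4/4 + y^3/9


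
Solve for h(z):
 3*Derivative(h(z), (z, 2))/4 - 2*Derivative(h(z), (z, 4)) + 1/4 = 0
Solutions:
 h(z) = C1 + C2*z + C3*exp(-sqrt(6)*z/4) + C4*exp(sqrt(6)*z/4) - z^2/6


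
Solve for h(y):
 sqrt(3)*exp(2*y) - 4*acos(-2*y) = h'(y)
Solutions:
 h(y) = C1 - 4*y*acos(-2*y) - 2*sqrt(1 - 4*y^2) + sqrt(3)*exp(2*y)/2


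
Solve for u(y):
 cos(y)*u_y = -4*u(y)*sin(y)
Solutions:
 u(y) = C1*cos(y)^4


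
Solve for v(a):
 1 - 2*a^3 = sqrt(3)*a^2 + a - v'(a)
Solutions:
 v(a) = C1 + a^4/2 + sqrt(3)*a^3/3 + a^2/2 - a


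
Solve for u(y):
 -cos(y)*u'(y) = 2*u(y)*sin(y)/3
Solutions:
 u(y) = C1*cos(y)^(2/3)


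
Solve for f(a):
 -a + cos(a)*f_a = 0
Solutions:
 f(a) = C1 + Integral(a/cos(a), a)


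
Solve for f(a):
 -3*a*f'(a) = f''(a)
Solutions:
 f(a) = C1 + C2*erf(sqrt(6)*a/2)


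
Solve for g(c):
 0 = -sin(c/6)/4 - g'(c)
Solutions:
 g(c) = C1 + 3*cos(c/6)/2


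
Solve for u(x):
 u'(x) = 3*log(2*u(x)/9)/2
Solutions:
 -2*Integral(1/(log(_y) - 2*log(3) + log(2)), (_y, u(x)))/3 = C1 - x


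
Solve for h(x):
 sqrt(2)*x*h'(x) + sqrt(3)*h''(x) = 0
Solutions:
 h(x) = C1 + C2*erf(6^(3/4)*x/6)


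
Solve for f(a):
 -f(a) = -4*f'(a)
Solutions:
 f(a) = C1*exp(a/4)


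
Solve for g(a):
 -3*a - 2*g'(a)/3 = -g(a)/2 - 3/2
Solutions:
 g(a) = C1*exp(3*a/4) + 6*a + 5


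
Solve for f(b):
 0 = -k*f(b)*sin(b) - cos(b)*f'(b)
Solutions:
 f(b) = C1*exp(k*log(cos(b)))


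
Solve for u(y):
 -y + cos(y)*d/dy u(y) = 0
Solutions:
 u(y) = C1 + Integral(y/cos(y), y)


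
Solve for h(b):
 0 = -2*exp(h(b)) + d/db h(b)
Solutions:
 h(b) = log(-1/(C1 + 2*b))


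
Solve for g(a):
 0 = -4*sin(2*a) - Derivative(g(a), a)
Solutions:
 g(a) = C1 + 2*cos(2*a)


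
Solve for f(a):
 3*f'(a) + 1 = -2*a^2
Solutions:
 f(a) = C1 - 2*a^3/9 - a/3


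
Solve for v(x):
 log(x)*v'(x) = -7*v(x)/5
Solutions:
 v(x) = C1*exp(-7*li(x)/5)


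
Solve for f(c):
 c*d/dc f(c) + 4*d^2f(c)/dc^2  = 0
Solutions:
 f(c) = C1 + C2*erf(sqrt(2)*c/4)


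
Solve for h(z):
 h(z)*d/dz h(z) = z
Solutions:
 h(z) = -sqrt(C1 + z^2)
 h(z) = sqrt(C1 + z^2)


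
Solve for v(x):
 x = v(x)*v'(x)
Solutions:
 v(x) = -sqrt(C1 + x^2)
 v(x) = sqrt(C1 + x^2)


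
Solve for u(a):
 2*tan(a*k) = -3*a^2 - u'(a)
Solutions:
 u(a) = C1 - a^3 - 2*Piecewise((-log(cos(a*k))/k, Ne(k, 0)), (0, True))


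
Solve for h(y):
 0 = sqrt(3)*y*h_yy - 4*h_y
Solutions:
 h(y) = C1 + C2*y^(1 + 4*sqrt(3)/3)


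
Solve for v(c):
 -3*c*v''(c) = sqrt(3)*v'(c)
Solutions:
 v(c) = C1 + C2*c^(1 - sqrt(3)/3)


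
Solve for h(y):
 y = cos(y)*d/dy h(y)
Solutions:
 h(y) = C1 + Integral(y/cos(y), y)


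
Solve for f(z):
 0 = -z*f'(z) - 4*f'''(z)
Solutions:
 f(z) = C1 + Integral(C2*airyai(-2^(1/3)*z/2) + C3*airybi(-2^(1/3)*z/2), z)


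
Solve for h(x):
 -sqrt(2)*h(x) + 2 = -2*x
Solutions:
 h(x) = sqrt(2)*(x + 1)


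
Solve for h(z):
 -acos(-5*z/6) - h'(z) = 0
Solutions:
 h(z) = C1 - z*acos(-5*z/6) - sqrt(36 - 25*z^2)/5


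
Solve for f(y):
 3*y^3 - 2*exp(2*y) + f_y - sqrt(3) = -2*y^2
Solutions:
 f(y) = C1 - 3*y^4/4 - 2*y^3/3 + sqrt(3)*y + exp(2*y)


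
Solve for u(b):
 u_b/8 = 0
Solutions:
 u(b) = C1


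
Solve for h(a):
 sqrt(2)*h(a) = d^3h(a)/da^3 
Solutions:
 h(a) = C3*exp(2^(1/6)*a) + (C1*sin(2^(1/6)*sqrt(3)*a/2) + C2*cos(2^(1/6)*sqrt(3)*a/2))*exp(-2^(1/6)*a/2)


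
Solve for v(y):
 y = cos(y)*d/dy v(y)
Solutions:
 v(y) = C1 + Integral(y/cos(y), y)


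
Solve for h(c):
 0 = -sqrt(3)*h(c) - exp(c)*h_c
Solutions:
 h(c) = C1*exp(sqrt(3)*exp(-c))


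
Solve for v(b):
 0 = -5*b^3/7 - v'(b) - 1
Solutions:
 v(b) = C1 - 5*b^4/28 - b


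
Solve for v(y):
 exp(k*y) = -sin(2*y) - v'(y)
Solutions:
 v(y) = C1 + cos(2*y)/2 - exp(k*y)/k


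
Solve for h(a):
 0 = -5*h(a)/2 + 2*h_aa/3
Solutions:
 h(a) = C1*exp(-sqrt(15)*a/2) + C2*exp(sqrt(15)*a/2)


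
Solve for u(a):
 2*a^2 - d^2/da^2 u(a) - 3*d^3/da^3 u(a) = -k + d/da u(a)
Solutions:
 u(a) = C1 + 2*a^3/3 - 2*a^2 + a*k - 8*a + (C2*sin(sqrt(11)*a/6) + C3*cos(sqrt(11)*a/6))*exp(-a/6)


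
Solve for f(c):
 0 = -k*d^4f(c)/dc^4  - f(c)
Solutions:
 f(c) = C1*exp(-c*(-1/k)^(1/4)) + C2*exp(c*(-1/k)^(1/4)) + C3*exp(-I*c*(-1/k)^(1/4)) + C4*exp(I*c*(-1/k)^(1/4))


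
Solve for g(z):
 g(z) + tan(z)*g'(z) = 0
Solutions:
 g(z) = C1/sin(z)


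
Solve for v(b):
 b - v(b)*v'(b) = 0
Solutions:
 v(b) = -sqrt(C1 + b^2)
 v(b) = sqrt(C1 + b^2)


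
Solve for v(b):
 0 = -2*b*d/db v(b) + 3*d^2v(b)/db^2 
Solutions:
 v(b) = C1 + C2*erfi(sqrt(3)*b/3)


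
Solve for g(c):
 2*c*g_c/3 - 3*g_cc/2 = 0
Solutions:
 g(c) = C1 + C2*erfi(sqrt(2)*c/3)


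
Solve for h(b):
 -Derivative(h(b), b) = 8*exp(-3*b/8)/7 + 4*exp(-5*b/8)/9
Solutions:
 h(b) = C1 + 64*exp(-3*b/8)/21 + 32*exp(-5*b/8)/45


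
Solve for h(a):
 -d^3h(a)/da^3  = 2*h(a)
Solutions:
 h(a) = C3*exp(-2^(1/3)*a) + (C1*sin(2^(1/3)*sqrt(3)*a/2) + C2*cos(2^(1/3)*sqrt(3)*a/2))*exp(2^(1/3)*a/2)
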